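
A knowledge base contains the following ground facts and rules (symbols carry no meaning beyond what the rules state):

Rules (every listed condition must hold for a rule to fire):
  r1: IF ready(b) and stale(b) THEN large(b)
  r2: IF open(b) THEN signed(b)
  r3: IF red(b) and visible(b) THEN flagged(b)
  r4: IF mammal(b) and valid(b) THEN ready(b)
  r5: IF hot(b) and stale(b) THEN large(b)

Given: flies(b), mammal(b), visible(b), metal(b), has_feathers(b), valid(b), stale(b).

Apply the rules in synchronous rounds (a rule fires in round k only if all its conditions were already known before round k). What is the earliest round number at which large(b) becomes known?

Round 1 — r4, derive ready(b).
Round 2 — r1, derive large(b).
large(b) first appears in round 2.

2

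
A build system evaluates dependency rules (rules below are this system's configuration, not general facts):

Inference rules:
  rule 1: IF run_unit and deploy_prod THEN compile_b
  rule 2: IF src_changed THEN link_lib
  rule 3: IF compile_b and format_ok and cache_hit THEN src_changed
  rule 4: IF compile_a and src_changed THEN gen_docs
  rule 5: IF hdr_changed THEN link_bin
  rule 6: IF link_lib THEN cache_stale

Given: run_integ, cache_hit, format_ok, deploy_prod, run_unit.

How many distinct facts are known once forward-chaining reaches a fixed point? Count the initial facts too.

Round 1: rule 1 [IF run_unit and deploy_prod THEN compile_b]. Adds compile_b.
Round 2: rule 3 [IF compile_b and format_ok and cache_hit THEN src_changed]. Adds src_changed.
Round 3: rule 2 [IF src_changed THEN link_lib]. Adds link_lib.
Round 4: rule 6 [IF link_lib THEN cache_stale]. Adds cache_stale.
Closure: {cache_hit, cache_stale, compile_b, deploy_prod, format_ok, link_lib, run_integ, run_unit, src_changed} — 9 facts.

9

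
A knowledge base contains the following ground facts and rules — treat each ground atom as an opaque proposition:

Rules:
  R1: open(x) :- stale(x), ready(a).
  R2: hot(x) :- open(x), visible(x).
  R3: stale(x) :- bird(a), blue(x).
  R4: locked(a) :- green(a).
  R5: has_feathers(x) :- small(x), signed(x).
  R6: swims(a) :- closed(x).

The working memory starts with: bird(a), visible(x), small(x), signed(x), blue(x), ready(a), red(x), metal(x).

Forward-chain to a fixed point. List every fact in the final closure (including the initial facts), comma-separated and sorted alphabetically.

bird(a), blue(x), has_feathers(x), hot(x), metal(x), open(x), ready(a), red(x), signed(x), small(x), stale(x), visible(x)

Round 1: R3 [stale(x) :- bird(a), blue(x).]; R5 [has_feathers(x) :- small(x), signed(x).]. New: stale(x), has_feathers(x).
Round 2: R1 [open(x) :- stale(x), ready(a).]. New: open(x).
Round 3: R2 [hot(x) :- open(x), visible(x).]. New: hot(x).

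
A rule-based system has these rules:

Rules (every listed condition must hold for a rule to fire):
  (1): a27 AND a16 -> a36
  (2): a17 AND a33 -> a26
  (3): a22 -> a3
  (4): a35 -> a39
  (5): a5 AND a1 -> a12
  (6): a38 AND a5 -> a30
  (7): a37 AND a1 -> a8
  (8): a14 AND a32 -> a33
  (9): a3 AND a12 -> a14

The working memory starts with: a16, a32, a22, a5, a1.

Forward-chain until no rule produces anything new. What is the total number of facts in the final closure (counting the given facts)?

[1] (3) [a22 -> a3]; (5) [a5 AND a1 -> a12]. ⇒ new: a3, a12.
[2] (9) [a3 AND a12 -> a14]. ⇒ new: a14.
[3] (8) [a14 AND a32 -> a33]. ⇒ new: a33.
Closure: {a1, a12, a14, a16, a22, a3, a32, a33, a5} — 9 facts.

9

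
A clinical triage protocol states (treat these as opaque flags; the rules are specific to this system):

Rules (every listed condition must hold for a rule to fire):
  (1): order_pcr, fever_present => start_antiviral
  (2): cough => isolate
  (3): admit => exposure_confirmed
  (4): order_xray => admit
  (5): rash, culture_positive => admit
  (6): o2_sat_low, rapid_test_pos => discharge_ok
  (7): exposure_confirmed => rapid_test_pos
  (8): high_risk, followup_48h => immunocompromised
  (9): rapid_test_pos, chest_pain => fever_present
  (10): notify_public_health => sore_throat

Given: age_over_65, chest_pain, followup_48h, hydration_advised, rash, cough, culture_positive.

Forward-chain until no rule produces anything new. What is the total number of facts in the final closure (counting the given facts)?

12

Round 1 fires (2), (5), giving isolate, admit.
Round 2 fires (3), giving exposure_confirmed.
Round 3 fires (7), giving rapid_test_pos.
Round 4 fires (9), giving fever_present.
Closure: {admit, age_over_65, chest_pain, cough, culture_positive, exposure_confirmed, fever_present, followup_48h, hydration_advised, isolate, rapid_test_pos, rash} — 12 facts.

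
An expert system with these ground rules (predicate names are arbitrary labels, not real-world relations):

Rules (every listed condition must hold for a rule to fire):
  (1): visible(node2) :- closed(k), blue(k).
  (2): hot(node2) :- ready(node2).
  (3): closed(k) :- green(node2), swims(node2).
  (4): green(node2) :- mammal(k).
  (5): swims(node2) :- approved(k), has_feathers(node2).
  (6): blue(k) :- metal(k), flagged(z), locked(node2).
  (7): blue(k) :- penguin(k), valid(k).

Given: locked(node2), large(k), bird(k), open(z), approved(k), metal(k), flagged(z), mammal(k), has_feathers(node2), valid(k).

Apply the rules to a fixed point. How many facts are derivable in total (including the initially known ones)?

Round 1 — (4), (5), (6), derive green(node2), swims(node2), blue(k).
Round 2 — (3), derive closed(k).
Round 3 — (1), derive visible(node2).
Closure: {approved(k), bird(k), blue(k), closed(k), flagged(z), green(node2), has_feathers(node2), large(k), locked(node2), mammal(k), metal(k), open(z), swims(node2), valid(k), visible(node2)} — 15 facts.

15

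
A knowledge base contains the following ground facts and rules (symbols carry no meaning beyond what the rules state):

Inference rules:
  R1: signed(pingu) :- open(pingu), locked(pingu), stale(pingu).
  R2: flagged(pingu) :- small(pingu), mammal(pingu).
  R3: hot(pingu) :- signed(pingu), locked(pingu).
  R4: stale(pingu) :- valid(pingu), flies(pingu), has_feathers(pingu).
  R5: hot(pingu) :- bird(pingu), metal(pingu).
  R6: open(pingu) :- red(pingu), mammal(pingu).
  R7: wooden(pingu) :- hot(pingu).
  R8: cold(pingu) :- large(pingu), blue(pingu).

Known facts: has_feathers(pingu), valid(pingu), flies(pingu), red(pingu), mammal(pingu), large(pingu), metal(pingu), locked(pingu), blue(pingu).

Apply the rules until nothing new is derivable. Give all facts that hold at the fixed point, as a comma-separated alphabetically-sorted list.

blue(pingu), cold(pingu), flies(pingu), has_feathers(pingu), hot(pingu), large(pingu), locked(pingu), mammal(pingu), metal(pingu), open(pingu), red(pingu), signed(pingu), stale(pingu), valid(pingu), wooden(pingu)

Round 1: R4 [stale(pingu) :- valid(pingu), flies(pingu), has_feathers(pingu).]; R6 [open(pingu) :- red(pingu), mammal(pingu).]; R8 [cold(pingu) :- large(pingu), blue(pingu).]. New: stale(pingu), open(pingu), cold(pingu).
Round 2: R1 [signed(pingu) :- open(pingu), locked(pingu), stale(pingu).]. New: signed(pingu).
Round 3: R3 [hot(pingu) :- signed(pingu), locked(pingu).]. New: hot(pingu).
Round 4: R7 [wooden(pingu) :- hot(pingu).]. New: wooden(pingu).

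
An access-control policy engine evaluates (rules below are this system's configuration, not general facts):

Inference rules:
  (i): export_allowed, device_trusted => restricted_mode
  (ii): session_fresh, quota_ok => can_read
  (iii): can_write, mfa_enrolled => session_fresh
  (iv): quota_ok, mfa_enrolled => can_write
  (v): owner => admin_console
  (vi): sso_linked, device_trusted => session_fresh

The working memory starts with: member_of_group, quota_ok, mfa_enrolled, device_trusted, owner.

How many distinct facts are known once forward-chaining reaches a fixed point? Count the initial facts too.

9

Round 1 — (iv), (v), derive can_write, admin_console.
Round 2 — (iii), derive session_fresh.
Round 3 — (ii), derive can_read.
Closure: {admin_console, can_read, can_write, device_trusted, member_of_group, mfa_enrolled, owner, quota_ok, session_fresh} — 9 facts.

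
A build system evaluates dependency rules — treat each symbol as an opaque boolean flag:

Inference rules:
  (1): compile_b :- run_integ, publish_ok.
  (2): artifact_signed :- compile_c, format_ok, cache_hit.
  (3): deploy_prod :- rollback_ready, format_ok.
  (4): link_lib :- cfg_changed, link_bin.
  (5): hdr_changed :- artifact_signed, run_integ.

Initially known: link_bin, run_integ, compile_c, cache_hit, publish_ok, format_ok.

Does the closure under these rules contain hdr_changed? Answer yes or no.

Round 1: (1) [compile_b :- run_integ, publish_ok.]; (2) [artifact_signed :- compile_c, format_ok, cache_hit.]. New: compile_b, artifact_signed.
Round 2: (5) [hdr_changed :- artifact_signed, run_integ.]. New: hdr_changed.
hdr_changed appears in round 2, so it is derivable.

yes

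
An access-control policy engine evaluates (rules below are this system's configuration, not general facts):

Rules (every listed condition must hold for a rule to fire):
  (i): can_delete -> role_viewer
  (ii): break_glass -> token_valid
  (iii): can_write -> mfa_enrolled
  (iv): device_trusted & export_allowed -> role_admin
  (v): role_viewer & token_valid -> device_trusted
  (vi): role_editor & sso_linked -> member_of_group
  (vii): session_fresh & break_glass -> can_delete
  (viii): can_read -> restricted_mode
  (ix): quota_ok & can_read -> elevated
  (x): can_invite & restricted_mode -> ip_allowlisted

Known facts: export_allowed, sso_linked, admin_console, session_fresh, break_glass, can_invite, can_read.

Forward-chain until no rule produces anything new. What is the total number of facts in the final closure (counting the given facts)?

14

Round 1 — (ii), (vii), (viii), derive token_valid, can_delete, restricted_mode.
Round 2 — (i), (x), derive role_viewer, ip_allowlisted.
Round 3 — (v), derive device_trusted.
Round 4 — (iv), derive role_admin.
Closure: {admin_console, break_glass, can_delete, can_invite, can_read, device_trusted, export_allowed, ip_allowlisted, restricted_mode, role_admin, role_viewer, session_fresh, sso_linked, token_valid} — 14 facts.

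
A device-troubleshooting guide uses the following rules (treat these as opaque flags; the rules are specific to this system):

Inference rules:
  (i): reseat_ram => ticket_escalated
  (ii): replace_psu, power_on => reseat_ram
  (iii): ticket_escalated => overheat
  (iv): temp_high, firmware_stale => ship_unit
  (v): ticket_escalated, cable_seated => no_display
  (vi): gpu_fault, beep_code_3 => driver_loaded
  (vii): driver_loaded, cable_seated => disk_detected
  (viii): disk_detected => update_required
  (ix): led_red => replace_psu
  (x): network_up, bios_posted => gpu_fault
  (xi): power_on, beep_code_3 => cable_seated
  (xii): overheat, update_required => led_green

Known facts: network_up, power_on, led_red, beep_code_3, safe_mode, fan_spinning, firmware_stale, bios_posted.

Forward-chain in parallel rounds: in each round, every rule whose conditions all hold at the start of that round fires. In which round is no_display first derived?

Round 1 fires (ix), (x), (xi), giving replace_psu, gpu_fault, cable_seated.
Round 2 fires (ii), (vi), giving reseat_ram, driver_loaded.
Round 3 fires (i), (vii), giving ticket_escalated, disk_detected.
Round 4 fires (iii), (v), (viii), giving overheat, no_display, update_required.
no_display first appears in round 4.

4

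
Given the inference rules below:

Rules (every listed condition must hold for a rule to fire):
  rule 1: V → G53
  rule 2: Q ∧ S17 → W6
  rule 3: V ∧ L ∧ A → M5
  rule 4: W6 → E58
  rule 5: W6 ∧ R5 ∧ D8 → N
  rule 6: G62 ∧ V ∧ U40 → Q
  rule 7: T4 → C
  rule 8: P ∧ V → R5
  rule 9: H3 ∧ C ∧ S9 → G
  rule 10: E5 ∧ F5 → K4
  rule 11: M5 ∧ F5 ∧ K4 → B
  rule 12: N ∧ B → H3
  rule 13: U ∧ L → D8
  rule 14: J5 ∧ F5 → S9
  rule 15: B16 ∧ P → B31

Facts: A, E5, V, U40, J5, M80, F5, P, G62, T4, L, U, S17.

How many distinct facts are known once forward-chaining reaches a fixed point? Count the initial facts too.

Round 1 fires rule 1, rule 3, rule 6, rule 7, rule 8, rule 10, rule 13, rule 14, giving G53, M5, Q, C, R5, K4, D8, S9.
Round 2 fires rule 2, rule 11, giving W6, B.
Round 3 fires rule 4, rule 5, giving E58, N.
Round 4 fires rule 12, giving H3.
Round 5 fires rule 9, giving G.
Closure: {A, B, C, D8, E5, E58, F5, G, G53, G62, H3, J5, K4, L, M5, M80, N, P, Q, R5, S17, S9, T4, U, U40, V, W6} — 27 facts.

27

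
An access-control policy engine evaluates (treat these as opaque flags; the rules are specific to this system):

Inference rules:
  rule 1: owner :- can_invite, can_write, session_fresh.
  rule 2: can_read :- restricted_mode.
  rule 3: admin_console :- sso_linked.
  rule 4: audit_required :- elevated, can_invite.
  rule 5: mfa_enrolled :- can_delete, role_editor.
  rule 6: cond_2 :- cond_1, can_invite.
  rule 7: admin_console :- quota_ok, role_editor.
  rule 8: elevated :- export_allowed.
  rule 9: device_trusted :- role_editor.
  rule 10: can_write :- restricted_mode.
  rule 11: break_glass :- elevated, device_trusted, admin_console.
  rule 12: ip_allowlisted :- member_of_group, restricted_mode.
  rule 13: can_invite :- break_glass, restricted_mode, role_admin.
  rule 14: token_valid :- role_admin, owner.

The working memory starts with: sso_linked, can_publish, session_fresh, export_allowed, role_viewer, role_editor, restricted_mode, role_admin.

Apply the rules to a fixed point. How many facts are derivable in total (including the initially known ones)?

Round 1 fires rule 2, rule 3, rule 8, rule 9, rule 10, giving can_read, admin_console, elevated, device_trusted, can_write.
Round 2 fires rule 11, giving break_glass.
Round 3 fires rule 13, giving can_invite.
Round 4 fires rule 1, rule 4, giving owner, audit_required.
Round 5 fires rule 14, giving token_valid.
Closure: {admin_console, audit_required, break_glass, can_invite, can_publish, can_read, can_write, device_trusted, elevated, export_allowed, owner, restricted_mode, role_admin, role_editor, role_viewer, session_fresh, sso_linked, token_valid} — 18 facts.

18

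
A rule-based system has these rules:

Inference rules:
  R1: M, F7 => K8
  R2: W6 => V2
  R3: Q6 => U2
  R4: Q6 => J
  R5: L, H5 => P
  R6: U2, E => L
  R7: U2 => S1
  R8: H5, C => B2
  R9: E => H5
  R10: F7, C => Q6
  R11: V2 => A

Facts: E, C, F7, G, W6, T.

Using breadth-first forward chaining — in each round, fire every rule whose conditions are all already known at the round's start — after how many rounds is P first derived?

Round 1 — R2, R9, R10, derive V2, H5, Q6.
Round 2 — R3, R4, R8, R11, derive U2, J, B2, A.
Round 3 — R6, R7, derive L, S1.
Round 4 — R5, derive P.
P first appears in round 4.

4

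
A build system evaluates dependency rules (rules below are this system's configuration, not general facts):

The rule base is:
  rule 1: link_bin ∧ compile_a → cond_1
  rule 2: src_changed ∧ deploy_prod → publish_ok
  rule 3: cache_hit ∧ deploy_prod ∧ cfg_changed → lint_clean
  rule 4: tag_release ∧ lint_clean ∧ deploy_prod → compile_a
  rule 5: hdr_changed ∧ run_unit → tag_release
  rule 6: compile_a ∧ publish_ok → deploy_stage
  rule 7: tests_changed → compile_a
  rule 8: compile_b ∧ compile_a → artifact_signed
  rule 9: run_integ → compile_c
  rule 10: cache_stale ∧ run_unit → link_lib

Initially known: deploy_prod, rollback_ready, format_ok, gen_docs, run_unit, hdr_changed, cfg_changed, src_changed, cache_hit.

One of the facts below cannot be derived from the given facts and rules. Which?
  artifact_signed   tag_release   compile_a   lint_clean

Round 1 — rule 2, rule 3, rule 5, derive publish_ok, lint_clean, tag_release.
Round 2 — rule 4, derive compile_a.
Round 3 — rule 6, derive deploy_stage.
Derived: tag_release (round 1), compile_a (round 2), lint_clean (round 1). artifact_signed never appears in any round.

artifact_signed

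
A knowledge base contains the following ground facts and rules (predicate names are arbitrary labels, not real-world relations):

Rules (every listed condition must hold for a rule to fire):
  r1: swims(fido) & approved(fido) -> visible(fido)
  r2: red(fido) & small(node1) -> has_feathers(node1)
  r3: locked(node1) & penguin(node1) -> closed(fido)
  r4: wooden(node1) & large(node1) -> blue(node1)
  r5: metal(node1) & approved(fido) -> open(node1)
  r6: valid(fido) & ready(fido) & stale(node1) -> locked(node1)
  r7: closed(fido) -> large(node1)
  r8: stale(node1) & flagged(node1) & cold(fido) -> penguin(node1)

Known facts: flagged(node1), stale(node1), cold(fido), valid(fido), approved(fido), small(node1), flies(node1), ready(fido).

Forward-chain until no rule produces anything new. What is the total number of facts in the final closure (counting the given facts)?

Round 1 fires r6, r8, giving locked(node1), penguin(node1).
Round 2 fires r3, giving closed(fido).
Round 3 fires r7, giving large(node1).
Closure: {approved(fido), closed(fido), cold(fido), flagged(node1), flies(node1), large(node1), locked(node1), penguin(node1), ready(fido), small(node1), stale(node1), valid(fido)} — 12 facts.

12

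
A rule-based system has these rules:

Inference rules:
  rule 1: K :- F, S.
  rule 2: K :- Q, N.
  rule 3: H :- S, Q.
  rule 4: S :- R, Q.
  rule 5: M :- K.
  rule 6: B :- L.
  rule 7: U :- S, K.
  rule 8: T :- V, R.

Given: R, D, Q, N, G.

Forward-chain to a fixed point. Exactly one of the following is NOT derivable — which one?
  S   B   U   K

B

Round 1: rule 2 [K :- Q, N.]; rule 4 [S :- R, Q.]. Adds K, S.
Round 2: rule 3 [H :- S, Q.]; rule 5 [M :- K.]; rule 7 [U :- S, K.]. Adds H, M, U.
Derived: S (round 1), K (round 1), U (round 2). B never appears in any round.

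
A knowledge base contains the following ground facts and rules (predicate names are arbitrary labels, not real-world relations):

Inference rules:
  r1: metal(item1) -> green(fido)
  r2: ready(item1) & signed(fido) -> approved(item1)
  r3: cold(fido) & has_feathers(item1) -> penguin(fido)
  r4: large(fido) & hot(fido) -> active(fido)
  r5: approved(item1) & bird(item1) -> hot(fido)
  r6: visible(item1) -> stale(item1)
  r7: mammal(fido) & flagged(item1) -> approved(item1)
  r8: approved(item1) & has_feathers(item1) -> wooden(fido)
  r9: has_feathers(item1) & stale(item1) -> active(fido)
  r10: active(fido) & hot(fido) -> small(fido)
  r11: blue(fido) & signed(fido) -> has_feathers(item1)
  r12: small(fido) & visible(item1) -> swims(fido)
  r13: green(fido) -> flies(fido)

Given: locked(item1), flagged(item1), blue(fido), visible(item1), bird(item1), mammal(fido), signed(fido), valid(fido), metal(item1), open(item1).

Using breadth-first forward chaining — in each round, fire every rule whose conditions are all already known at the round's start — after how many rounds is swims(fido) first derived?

[1] r1 [metal(item1) -> green(fido)]; r6 [visible(item1) -> stale(item1)]; r7 [mammal(fido) & flagged(item1) -> approved(item1)]; r11 [blue(fido) & signed(fido) -> has_feathers(item1)]. ⇒ new: green(fido), stale(item1), approved(item1), has_feathers(item1).
[2] r5 [approved(item1) & bird(item1) -> hot(fido)]; r8 [approved(item1) & has_feathers(item1) -> wooden(fido)]; r9 [has_feathers(item1) & stale(item1) -> active(fido)]; r13 [green(fido) -> flies(fido)]. ⇒ new: hot(fido), wooden(fido), active(fido), flies(fido).
[3] r10 [active(fido) & hot(fido) -> small(fido)]. ⇒ new: small(fido).
[4] r12 [small(fido) & visible(item1) -> swims(fido)]. ⇒ new: swims(fido).
swims(fido) first appears in round 4.

4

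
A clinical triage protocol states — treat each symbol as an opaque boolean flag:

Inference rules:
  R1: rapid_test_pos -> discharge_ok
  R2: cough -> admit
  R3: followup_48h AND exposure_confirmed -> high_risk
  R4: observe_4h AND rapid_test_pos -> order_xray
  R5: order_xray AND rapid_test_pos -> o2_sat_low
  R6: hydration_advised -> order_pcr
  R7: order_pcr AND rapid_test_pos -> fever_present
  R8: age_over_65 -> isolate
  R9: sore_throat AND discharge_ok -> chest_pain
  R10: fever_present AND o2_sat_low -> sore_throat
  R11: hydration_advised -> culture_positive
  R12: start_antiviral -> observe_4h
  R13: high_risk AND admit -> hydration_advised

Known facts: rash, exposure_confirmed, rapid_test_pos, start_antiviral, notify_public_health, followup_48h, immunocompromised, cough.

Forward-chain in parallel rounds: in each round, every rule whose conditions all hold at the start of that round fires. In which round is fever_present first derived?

4

Round 1 — R1, R2, R3, R12, derive discharge_ok, admit, high_risk, observe_4h.
Round 2 — R4, R13, derive order_xray, hydration_advised.
Round 3 — R5, R6, R11, derive o2_sat_low, order_pcr, culture_positive.
Round 4 — R7, derive fever_present.
fever_present first appears in round 4.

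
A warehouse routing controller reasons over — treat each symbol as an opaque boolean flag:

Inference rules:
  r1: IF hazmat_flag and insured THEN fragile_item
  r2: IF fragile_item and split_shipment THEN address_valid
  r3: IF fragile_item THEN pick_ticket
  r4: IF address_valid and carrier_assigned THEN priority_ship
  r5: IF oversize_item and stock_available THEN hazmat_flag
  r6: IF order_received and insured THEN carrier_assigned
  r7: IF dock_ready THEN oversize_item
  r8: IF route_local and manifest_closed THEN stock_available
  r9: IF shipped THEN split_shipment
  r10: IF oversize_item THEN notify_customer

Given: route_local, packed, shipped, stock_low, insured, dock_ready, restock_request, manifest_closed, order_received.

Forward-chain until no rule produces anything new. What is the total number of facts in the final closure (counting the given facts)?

19

Round 1: r6 [IF order_received and insured THEN carrier_assigned]; r7 [IF dock_ready THEN oversize_item]; r8 [IF route_local and manifest_closed THEN stock_available]; r9 [IF shipped THEN split_shipment]. New: carrier_assigned, oversize_item, stock_available, split_shipment.
Round 2: r5 [IF oversize_item and stock_available THEN hazmat_flag]; r10 [IF oversize_item THEN notify_customer]. New: hazmat_flag, notify_customer.
Round 3: r1 [IF hazmat_flag and insured THEN fragile_item]. New: fragile_item.
Round 4: r2 [IF fragile_item and split_shipment THEN address_valid]; r3 [IF fragile_item THEN pick_ticket]. New: address_valid, pick_ticket.
Round 5: r4 [IF address_valid and carrier_assigned THEN priority_ship]. New: priority_ship.
Closure: {address_valid, carrier_assigned, dock_ready, fragile_item, hazmat_flag, insured, manifest_closed, notify_customer, order_received, oversize_item, packed, pick_ticket, priority_ship, restock_request, route_local, shipped, split_shipment, stock_available, stock_low} — 19 facts.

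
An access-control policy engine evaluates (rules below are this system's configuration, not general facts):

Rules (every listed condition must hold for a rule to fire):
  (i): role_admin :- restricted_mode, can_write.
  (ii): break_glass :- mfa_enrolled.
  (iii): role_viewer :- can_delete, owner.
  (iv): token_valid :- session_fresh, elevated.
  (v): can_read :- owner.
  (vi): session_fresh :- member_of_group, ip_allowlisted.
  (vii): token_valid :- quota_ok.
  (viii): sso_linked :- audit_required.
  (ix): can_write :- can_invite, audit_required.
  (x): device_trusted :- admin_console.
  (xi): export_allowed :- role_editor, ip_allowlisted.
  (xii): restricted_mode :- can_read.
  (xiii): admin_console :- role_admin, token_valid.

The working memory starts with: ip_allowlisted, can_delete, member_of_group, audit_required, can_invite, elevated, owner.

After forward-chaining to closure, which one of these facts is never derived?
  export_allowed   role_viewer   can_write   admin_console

export_allowed

Round 1: (iii) [role_viewer :- can_delete, owner.]; (v) [can_read :- owner.]; (vi) [session_fresh :- member_of_group, ip_allowlisted.]; (viii) [sso_linked :- audit_required.]; (ix) [can_write :- can_invite, audit_required.]. Adds role_viewer, can_read, session_fresh, sso_linked, can_write.
Round 2: (iv) [token_valid :- session_fresh, elevated.]; (xii) [restricted_mode :- can_read.]. Adds token_valid, restricted_mode.
Round 3: (i) [role_admin :- restricted_mode, can_write.]. Adds role_admin.
Round 4: (xiii) [admin_console :- role_admin, token_valid.]. Adds admin_console.
Round 5: (x) [device_trusted :- admin_console.]. Adds device_trusted.
Derived: admin_console (round 4), can_write (round 1), role_viewer (round 1). export_allowed never appears in any round.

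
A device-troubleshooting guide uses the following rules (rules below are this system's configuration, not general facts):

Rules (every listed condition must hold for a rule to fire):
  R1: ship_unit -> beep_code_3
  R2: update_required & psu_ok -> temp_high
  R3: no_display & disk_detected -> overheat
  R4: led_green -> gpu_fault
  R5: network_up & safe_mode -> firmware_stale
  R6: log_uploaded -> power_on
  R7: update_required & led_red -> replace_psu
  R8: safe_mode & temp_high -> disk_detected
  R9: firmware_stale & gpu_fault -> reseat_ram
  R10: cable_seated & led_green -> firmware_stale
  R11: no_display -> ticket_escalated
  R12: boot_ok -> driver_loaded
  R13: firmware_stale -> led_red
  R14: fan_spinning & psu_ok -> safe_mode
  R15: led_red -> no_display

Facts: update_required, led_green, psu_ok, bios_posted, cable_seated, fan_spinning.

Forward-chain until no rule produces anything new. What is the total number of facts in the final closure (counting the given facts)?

Round 1 — R2, R4, R10, R14, derive temp_high, gpu_fault, firmware_stale, safe_mode.
Round 2 — R8, R9, R13, derive disk_detected, reseat_ram, led_red.
Round 3 — R7, R15, derive replace_psu, no_display.
Round 4 — R3, R11, derive overheat, ticket_escalated.
Closure: {bios_posted, cable_seated, disk_detected, fan_spinning, firmware_stale, gpu_fault, led_green, led_red, no_display, overheat, psu_ok, replace_psu, reseat_ram, safe_mode, temp_high, ticket_escalated, update_required} — 17 facts.

17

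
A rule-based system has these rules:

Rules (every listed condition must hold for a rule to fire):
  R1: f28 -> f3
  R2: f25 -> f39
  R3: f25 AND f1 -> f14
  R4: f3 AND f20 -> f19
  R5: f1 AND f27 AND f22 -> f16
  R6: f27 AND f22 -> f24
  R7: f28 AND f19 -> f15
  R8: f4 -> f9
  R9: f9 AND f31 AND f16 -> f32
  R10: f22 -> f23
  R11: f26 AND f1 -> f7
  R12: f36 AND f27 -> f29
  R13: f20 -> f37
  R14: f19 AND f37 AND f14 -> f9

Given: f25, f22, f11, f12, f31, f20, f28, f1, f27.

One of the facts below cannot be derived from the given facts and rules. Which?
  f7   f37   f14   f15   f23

Round 1: R1 [f28 -> f3]; R2 [f25 -> f39]; R3 [f25 AND f1 -> f14]; R5 [f1 AND f27 AND f22 -> f16]; R6 [f27 AND f22 -> f24]; R10 [f22 -> f23]; R13 [f20 -> f37]. New: f3, f39, f14, f16, f24, f23, f37.
Round 2: R4 [f3 AND f20 -> f19]. New: f19.
Round 3: R7 [f28 AND f19 -> f15]; R14 [f19 AND f37 AND f14 -> f9]. New: f15, f9.
Round 4: R9 [f9 AND f31 AND f16 -> f32]. New: f32.
Derived: f23 (round 1), f15 (round 3), f14 (round 1), f37 (round 1). f7 never appears in any round.

f7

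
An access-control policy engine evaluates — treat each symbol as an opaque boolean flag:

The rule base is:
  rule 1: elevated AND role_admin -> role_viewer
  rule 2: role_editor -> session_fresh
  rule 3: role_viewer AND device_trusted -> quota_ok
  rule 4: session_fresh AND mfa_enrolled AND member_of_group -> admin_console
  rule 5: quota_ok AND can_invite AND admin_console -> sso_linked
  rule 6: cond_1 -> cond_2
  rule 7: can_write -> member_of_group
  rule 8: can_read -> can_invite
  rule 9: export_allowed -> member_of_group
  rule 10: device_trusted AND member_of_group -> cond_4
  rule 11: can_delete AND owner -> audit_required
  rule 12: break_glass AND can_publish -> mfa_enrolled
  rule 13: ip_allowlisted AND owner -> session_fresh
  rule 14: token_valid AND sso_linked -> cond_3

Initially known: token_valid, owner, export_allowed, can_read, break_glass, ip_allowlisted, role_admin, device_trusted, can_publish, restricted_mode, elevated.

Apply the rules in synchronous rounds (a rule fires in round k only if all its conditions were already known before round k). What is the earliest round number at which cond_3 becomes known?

4

Round 1 fires rule 1, rule 8, rule 9, rule 12, rule 13, giving role_viewer, can_invite, member_of_group, mfa_enrolled, session_fresh.
Round 2 fires rule 3, rule 4, rule 10, giving quota_ok, admin_console, cond_4.
Round 3 fires rule 5, giving sso_linked.
Round 4 fires rule 14, giving cond_3.
cond_3 first appears in round 4.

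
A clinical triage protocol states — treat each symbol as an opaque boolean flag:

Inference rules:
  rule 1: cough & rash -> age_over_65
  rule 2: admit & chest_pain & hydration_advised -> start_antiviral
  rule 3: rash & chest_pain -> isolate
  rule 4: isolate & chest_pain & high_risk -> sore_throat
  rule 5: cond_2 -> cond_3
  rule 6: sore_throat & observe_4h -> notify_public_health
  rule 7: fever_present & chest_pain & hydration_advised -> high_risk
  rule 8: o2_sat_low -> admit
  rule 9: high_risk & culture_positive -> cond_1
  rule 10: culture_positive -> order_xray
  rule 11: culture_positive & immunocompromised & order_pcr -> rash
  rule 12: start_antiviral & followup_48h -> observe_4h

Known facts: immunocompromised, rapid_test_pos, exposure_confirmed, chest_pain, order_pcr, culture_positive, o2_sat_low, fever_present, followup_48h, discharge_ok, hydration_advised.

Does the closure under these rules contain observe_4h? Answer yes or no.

yes

[1] rule 7 [fever_present & chest_pain & hydration_advised -> high_risk]; rule 8 [o2_sat_low -> admit]; rule 10 [culture_positive -> order_xray]; rule 11 [culture_positive & immunocompromised & order_pcr -> rash]. ⇒ new: high_risk, admit, order_xray, rash.
[2] rule 2 [admit & chest_pain & hydration_advised -> start_antiviral]; rule 3 [rash & chest_pain -> isolate]; rule 9 [high_risk & culture_positive -> cond_1]. ⇒ new: start_antiviral, isolate, cond_1.
[3] rule 4 [isolate & chest_pain & high_risk -> sore_throat]; rule 12 [start_antiviral & followup_48h -> observe_4h]. ⇒ new: sore_throat, observe_4h.
[4] rule 6 [sore_throat & observe_4h -> notify_public_health]. ⇒ new: notify_public_health.
observe_4h appears in round 3, so it is derivable.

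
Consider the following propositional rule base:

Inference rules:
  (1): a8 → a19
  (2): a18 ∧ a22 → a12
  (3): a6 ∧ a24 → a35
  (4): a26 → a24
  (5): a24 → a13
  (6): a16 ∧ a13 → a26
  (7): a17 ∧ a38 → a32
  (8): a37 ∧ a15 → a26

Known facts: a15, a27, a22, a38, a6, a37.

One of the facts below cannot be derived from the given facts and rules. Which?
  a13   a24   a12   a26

Round 1: (8) [a37 ∧ a15 → a26]. New: a26.
Round 2: (4) [a26 → a24]. New: a24.
Round 3: (3) [a6 ∧ a24 → a35]; (5) [a24 → a13]. New: a35, a13.
Derived: a13 (round 3), a26 (round 1), a24 (round 2). a12 never appears in any round.

a12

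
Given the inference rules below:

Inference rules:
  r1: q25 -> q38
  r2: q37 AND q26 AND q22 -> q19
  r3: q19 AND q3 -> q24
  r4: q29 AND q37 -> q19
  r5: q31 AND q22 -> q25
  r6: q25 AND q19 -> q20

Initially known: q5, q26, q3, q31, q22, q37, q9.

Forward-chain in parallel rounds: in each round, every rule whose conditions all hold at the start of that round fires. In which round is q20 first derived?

2

Round 1 — r2, r5, derive q19, q25.
Round 2 — r1, r3, r6, derive q38, q24, q20.
q20 first appears in round 2.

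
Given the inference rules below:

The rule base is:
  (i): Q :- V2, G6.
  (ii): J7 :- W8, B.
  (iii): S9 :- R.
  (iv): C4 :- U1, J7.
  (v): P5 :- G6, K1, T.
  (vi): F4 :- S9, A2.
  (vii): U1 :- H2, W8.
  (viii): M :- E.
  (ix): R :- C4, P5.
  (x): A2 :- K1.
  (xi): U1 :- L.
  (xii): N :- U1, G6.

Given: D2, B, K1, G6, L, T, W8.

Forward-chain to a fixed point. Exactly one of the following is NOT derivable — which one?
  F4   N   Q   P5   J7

Q

Round 1 fires (ii), (v), (x), (xi), giving J7, P5, A2, U1.
Round 2 fires (iv), (xii), giving C4, N.
Round 3 fires (ix), giving R.
Round 4 fires (iii), giving S9.
Round 5 fires (vi), giving F4.
Derived: N (round 2), F4 (round 5), P5 (round 1), J7 (round 1). Q never appears in any round.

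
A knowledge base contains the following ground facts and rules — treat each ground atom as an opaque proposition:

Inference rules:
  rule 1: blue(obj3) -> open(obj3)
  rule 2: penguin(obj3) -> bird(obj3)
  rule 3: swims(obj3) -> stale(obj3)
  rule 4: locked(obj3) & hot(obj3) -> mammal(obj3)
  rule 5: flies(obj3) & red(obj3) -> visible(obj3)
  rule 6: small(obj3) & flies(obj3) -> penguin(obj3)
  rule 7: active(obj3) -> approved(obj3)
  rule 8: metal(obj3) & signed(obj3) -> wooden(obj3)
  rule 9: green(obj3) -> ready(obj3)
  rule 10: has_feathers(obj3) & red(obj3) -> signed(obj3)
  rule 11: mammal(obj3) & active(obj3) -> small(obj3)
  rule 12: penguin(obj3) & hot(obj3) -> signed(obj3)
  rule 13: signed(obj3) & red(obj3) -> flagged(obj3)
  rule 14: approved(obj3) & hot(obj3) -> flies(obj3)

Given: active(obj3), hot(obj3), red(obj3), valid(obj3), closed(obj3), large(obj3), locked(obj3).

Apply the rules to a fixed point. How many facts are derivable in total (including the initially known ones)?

Round 1: rule 4 [locked(obj3) & hot(obj3) -> mammal(obj3)]; rule 7 [active(obj3) -> approved(obj3)]. Adds mammal(obj3), approved(obj3).
Round 2: rule 11 [mammal(obj3) & active(obj3) -> small(obj3)]; rule 14 [approved(obj3) & hot(obj3) -> flies(obj3)]. Adds small(obj3), flies(obj3).
Round 3: rule 5 [flies(obj3) & red(obj3) -> visible(obj3)]; rule 6 [small(obj3) & flies(obj3) -> penguin(obj3)]. Adds visible(obj3), penguin(obj3).
Round 4: rule 2 [penguin(obj3) -> bird(obj3)]; rule 12 [penguin(obj3) & hot(obj3) -> signed(obj3)]. Adds bird(obj3), signed(obj3).
Round 5: rule 13 [signed(obj3) & red(obj3) -> flagged(obj3)]. Adds flagged(obj3).
Closure: {active(obj3), approved(obj3), bird(obj3), closed(obj3), flagged(obj3), flies(obj3), hot(obj3), large(obj3), locked(obj3), mammal(obj3), penguin(obj3), red(obj3), signed(obj3), small(obj3), valid(obj3), visible(obj3)} — 16 facts.

16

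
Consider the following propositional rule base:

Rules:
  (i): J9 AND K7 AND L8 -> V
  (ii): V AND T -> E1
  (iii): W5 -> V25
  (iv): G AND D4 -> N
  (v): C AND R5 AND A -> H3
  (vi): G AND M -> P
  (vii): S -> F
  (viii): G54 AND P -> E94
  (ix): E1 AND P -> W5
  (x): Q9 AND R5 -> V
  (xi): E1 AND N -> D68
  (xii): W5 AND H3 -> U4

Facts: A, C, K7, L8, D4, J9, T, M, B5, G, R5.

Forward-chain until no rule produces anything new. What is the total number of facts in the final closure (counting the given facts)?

Round 1: (i) [J9 AND K7 AND L8 -> V]; (iv) [G AND D4 -> N]; (v) [C AND R5 AND A -> H3]; (vi) [G AND M -> P]. Adds V, N, H3, P.
Round 2: (ii) [V AND T -> E1]. Adds E1.
Round 3: (ix) [E1 AND P -> W5]; (xi) [E1 AND N -> D68]. Adds W5, D68.
Round 4: (iii) [W5 -> V25]; (xii) [W5 AND H3 -> U4]. Adds V25, U4.
Closure: {A, B5, C, D4, D68, E1, G, H3, J9, K7, L8, M, N, P, R5, T, U4, V, V25, W5} — 20 facts.

20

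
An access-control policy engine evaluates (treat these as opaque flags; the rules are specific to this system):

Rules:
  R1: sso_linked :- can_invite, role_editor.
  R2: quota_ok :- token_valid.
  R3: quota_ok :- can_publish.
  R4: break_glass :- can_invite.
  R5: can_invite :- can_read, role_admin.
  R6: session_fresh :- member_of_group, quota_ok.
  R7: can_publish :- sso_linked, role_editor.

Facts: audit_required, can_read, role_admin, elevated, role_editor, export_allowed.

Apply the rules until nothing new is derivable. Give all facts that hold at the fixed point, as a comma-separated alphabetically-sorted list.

Round 1 fires R5, giving can_invite.
Round 2 fires R1, R4, giving sso_linked, break_glass.
Round 3 fires R7, giving can_publish.
Round 4 fires R3, giving quota_ok.

audit_required, break_glass, can_invite, can_publish, can_read, elevated, export_allowed, quota_ok, role_admin, role_editor, sso_linked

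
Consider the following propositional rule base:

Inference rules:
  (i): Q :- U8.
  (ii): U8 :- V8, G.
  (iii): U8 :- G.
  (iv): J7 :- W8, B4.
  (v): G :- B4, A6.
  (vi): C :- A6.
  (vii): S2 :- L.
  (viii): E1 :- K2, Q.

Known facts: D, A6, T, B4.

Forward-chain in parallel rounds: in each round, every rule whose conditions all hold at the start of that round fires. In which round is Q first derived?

Round 1 fires (v), (vi), giving G, C.
Round 2 fires (iii), giving U8.
Round 3 fires (i), giving Q.
Q first appears in round 3.

3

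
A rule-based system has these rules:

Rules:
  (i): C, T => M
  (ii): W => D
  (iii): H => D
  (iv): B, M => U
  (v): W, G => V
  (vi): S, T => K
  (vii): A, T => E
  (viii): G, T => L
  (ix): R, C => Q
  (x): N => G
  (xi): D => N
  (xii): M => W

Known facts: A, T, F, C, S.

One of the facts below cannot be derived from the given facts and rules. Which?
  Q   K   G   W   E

Round 1 fires (i), (vi), (vii), giving M, K, E.
Round 2 fires (xii), giving W.
Round 3 fires (ii), giving D.
Round 4 fires (xi), giving N.
Round 5 fires (x), giving G.
Round 6 fires (v), (viii), giving V, L.
Derived: G (round 5), E (round 1), W (round 2), K (round 1). Q never appears in any round.

Q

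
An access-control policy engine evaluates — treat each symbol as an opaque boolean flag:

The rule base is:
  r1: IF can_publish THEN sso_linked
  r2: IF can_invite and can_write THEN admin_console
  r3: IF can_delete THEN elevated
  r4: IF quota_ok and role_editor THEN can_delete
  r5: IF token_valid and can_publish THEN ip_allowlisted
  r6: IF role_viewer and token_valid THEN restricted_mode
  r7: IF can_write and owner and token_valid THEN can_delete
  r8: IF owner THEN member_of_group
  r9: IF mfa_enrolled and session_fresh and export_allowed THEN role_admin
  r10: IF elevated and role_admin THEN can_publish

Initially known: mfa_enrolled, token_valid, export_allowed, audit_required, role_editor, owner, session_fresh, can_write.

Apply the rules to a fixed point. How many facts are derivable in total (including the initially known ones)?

15

Round 1 — r7, r8, r9, derive can_delete, member_of_group, role_admin.
Round 2 — r3, derive elevated.
Round 3 — r10, derive can_publish.
Round 4 — r1, r5, derive sso_linked, ip_allowlisted.
Closure: {audit_required, can_delete, can_publish, can_write, elevated, export_allowed, ip_allowlisted, member_of_group, mfa_enrolled, owner, role_admin, role_editor, session_fresh, sso_linked, token_valid} — 15 facts.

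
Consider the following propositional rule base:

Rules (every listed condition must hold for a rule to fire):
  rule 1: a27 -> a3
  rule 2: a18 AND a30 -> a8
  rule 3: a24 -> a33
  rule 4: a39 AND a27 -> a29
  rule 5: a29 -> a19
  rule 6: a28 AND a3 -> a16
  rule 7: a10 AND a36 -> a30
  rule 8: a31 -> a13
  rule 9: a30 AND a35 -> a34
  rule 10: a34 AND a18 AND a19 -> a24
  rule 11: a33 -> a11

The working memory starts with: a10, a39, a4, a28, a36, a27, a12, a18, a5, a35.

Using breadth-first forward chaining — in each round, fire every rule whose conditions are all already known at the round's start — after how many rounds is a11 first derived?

[1] rule 1 [a27 -> a3]; rule 4 [a39 AND a27 -> a29]; rule 7 [a10 AND a36 -> a30]. ⇒ new: a3, a29, a30.
[2] rule 2 [a18 AND a30 -> a8]; rule 5 [a29 -> a19]; rule 6 [a28 AND a3 -> a16]; rule 9 [a30 AND a35 -> a34]. ⇒ new: a8, a19, a16, a34.
[3] rule 10 [a34 AND a18 AND a19 -> a24]. ⇒ new: a24.
[4] rule 3 [a24 -> a33]. ⇒ new: a33.
[5] rule 11 [a33 -> a11]. ⇒ new: a11.
a11 first appears in round 5.

5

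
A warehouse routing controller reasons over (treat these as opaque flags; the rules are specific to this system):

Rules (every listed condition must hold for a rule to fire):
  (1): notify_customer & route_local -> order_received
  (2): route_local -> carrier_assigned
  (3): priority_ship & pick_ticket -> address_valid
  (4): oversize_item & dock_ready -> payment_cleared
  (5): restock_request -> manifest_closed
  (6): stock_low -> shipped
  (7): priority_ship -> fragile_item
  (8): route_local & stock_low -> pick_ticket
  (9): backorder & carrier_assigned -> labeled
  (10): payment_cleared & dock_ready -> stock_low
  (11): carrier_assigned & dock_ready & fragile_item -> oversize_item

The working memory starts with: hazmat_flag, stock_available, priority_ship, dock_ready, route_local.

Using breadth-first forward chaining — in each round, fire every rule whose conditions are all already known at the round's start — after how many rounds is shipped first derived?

Round 1: (2) [route_local -> carrier_assigned]; (7) [priority_ship -> fragile_item]. New: carrier_assigned, fragile_item.
Round 2: (11) [carrier_assigned & dock_ready & fragile_item -> oversize_item]. New: oversize_item.
Round 3: (4) [oversize_item & dock_ready -> payment_cleared]. New: payment_cleared.
Round 4: (10) [payment_cleared & dock_ready -> stock_low]. New: stock_low.
Round 5: (6) [stock_low -> shipped]; (8) [route_local & stock_low -> pick_ticket]. New: shipped, pick_ticket.
shipped first appears in round 5.

5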